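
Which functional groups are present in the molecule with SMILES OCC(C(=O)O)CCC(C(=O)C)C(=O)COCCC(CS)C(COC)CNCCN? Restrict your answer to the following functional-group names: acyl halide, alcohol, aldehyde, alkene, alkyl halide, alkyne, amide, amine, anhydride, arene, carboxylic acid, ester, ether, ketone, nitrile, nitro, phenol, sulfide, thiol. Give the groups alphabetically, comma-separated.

Taking each segment in turn:
  HOCH2: HO– on an sp³ carbon → alcohol.
  CH(COOH): pendant –COOH: carbonyl C bonded to C and –OH → carboxylic acid.
  CH(COCH3): pendant –COCH3: carbonyl C bonded to two carbons → ketone.
  CO: –C(=O)– with carbon on both sides → ketone.
  CH2OCH2: C–O–C with sp³ carbons on both sides and no adjacent C=O → ether.
  CH(CH2SH): pendant –CH2SH → thiol.
  CH(CH2OCH3): pendant –CH2OCH3: C–O–C linkage → ether.
  CH2NHCH2: C–N–C with sp³ carbons and no adjacent C=O → amine (secondary).
  CH2NH2: –NH2 on an sp³ carbon with no adjacent C=O → amine.

alcohol, amine, carboxylic acid, ether, ketone, thiol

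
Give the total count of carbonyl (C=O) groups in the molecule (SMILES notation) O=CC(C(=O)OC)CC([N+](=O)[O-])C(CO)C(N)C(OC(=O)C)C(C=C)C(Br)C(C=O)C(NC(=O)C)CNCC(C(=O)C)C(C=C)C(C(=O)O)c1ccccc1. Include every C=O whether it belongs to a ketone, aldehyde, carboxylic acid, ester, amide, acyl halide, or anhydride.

7

OHC: aldehyde, 1 C=O (running total 1).
CH(COOCH3): ester, 1 C=O (running total 2).
CH(OCOCH3): ester, 1 C=O (running total 3).
CH(CHO): aldehyde, 1 C=O (running total 4).
CH(NHCOCH3): amide, 1 C=O (running total 5).
CH(COCH3): ketone, 1 C=O (running total 6).
CH(COOH): carboxylic acid, 1 C=O (running total 7).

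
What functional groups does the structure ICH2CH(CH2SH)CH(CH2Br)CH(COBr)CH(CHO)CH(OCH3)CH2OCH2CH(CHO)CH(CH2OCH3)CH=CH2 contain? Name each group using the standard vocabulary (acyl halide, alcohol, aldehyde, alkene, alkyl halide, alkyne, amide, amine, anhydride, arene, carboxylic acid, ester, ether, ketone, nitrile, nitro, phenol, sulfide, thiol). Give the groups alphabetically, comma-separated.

acyl halide, aldehyde, alkene, alkyl halide, ether, thiol

halogen on an sp³ carbon → alkyl halide.
pendant –CH2SH → thiol.
pendant –CH2X: halogen on sp³ carbon → alkyl halide.
pendant –C(=O)X: carbonyl C bonded to C and halogen → acyl halide.
pendant –CHO: carbonyl C bonded to C and H → aldehyde.
pendant –OCH3: C–O–C with sp³ C, no adjacent C=O → ether.
C–O–C with sp³ carbons on both sides and no adjacent C=O → ether.
pendant –CHO: carbonyl C bonded to C and H → aldehyde.
pendant –CH2OCH3: C–O–C linkage → ether.
C=C double bond → alkene.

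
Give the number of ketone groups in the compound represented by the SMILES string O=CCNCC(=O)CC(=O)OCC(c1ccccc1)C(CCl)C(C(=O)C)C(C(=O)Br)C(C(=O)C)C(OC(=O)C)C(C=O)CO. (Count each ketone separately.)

Working along the chain:
  OHC: terminal –CHO: carbonyl C bonded to H and C → aldehyde.
  CH2NHCH2: C–N–C with sp³ carbons and no adjacent C=O → amine (secondary).
  CO: –C(=O)– with carbon on both sides → ketone.
  CH2COOCH2: –C(=O)–O–C with C on the carbonyl side → ester.
  CH(C6H5): pendant –C6H5: benzene ring → arene.
  CH(CH2Cl): pendant –CH2X: halogen on sp³ carbon → alkyl halide.
  CH(COCH3): pendant –COCH3: carbonyl C bonded to two carbons → ketone.
  CH(COBr): pendant –C(=O)X: carbonyl C bonded to C and halogen → acyl halide.
  CH(COCH3): pendant –COCH3: carbonyl C bonded to two carbons → ketone.
  CH(OCOCH3): pendant –OC(=O)CH3: an acyloxy group → ester.
  CH(CHO): pendant –CHO: carbonyl C bonded to C and H → aldehyde.
  CH2OH: –OH on an sp³ carbon → alcohol.
Ketone appears at: CO, CH(COCH3), CH(COCH3) → 3.

3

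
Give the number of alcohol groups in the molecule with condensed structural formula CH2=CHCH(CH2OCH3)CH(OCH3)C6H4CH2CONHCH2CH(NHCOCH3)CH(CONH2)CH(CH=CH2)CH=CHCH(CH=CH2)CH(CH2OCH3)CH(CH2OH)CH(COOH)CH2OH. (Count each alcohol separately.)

C=C double bond → alkene.
pendant –CH2OCH3: C–O–C linkage → ether.
pendant –OCH3: C–O–C with sp³ C, no adjacent C=O → ether.
para-disubstituted benzene ring → arene.
–C(=O)–N– linkage → amide (the N is not an amine).
pendant –NHC(=O)CH3: N bonded to a carbonyl → amide (not amine).
pendant –CONH2: carbonyl C bonded to C and N → amide.
pendant –CH=CH2: C=C double bond → alkene.
C=C double bond → alkene.
pendant –CH=CH2: C=C double bond → alkene.
pendant –CH2OCH3: C–O–C linkage → ether.
pendant –CH2OH on an sp³ backbone C → alcohol.
pendant –COOH: carbonyl C bonded to C and –OH → carboxylic acid.
–OH on an sp³ carbon → alcohol.
Alcohol appears at: CH(CH2OH), CH2OH → 2.

2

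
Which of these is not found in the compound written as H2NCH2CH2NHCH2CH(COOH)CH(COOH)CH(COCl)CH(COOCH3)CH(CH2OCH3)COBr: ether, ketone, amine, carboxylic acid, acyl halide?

ketone

amine: present (H2NCH2 — –NH2 on an sp³ carbon with no adjacent C=O → amine).
ether: present (CH(CH2OCH3) — pendant –CH2OCH3: C–O–C linkage → ether).
carboxylic acid: present (CH(COOH) — pendant –COOH: carbonyl C bonded to C and –OH → carboxylic acid).
acyl halide: present (CH(COCl) — pendant –C(=O)X: carbonyl C bonded to C and halogen → acyl halide).
ketone: absent. In CH(COOCH3), the C=O is bonded to an –O–C group, which defines an ester, not a ketone. In CH(COOH), the C=O bears an –OH, making it a carboxylic acid rather than a ketone. In each of CH(COCl) and COBr, the C=O is bonded to a halogen, which defines an acyl halide, not a ketone.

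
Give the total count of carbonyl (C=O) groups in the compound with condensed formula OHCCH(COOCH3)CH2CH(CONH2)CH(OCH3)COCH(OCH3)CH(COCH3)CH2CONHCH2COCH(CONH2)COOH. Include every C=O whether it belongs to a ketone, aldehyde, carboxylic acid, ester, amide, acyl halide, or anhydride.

9

OHC: aldehyde, 1 C=O (running total 1).
CH(COOCH3): ester, 1 C=O (running total 2).
CH(CONH2): amide, 1 C=O (running total 3).
CO: ketone, 1 C=O (running total 4).
CH(COCH3): ketone, 1 C=O (running total 5).
CH2CONHCH2: amide, 1 C=O (running total 6).
CO: ketone, 1 C=O (running total 7).
CH(CONH2): amide, 1 C=O (running total 8).
COOH: carboxylic acid, 1 C=O (running total 9).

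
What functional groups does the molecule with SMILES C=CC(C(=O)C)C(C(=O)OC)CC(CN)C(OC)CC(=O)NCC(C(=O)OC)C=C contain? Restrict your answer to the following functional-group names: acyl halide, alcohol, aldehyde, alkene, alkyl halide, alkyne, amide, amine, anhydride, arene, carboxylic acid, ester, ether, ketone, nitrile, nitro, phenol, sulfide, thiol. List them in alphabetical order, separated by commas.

alkene, amide, amine, ester, ether, ketone

Taking each segment in turn:
  CH2=CH: C=C double bond → alkene.
  CH(COCH3): pendant –COCH3: carbonyl C bonded to two carbons → ketone.
  CH(COOCH3): pendant –COOCH3: carbonyl C bonded to C and –OCH3 → ester.
  CH(CH2NH2): pendant –CH2NH2: N on sp³ C, no adjacent C=O → amine.
  CH(OCH3): pendant –OCH3: C–O–C with sp³ C, no adjacent C=O → ether.
  CH2CONHCH2: –C(=O)–N– linkage → amide (the N is not an amine).
  CH(COOCH3): pendant –COOCH3: carbonyl C bonded to C and –OCH3 → ester.
  CH=CH2: C=C double bond → alkene.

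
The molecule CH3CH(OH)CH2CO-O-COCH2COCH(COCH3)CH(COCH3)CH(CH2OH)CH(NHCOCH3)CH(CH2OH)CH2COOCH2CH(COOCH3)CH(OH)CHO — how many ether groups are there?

–OH on an sp³ carbon → alcohol (secondary).
two acyl groups sharing one oxygen, –C(=O)–O–C(=O)– → anhydride.
–C(=O)– with carbon on both sides → ketone.
pendant –COCH3: carbonyl C bonded to two carbons → ketone.
pendant –COCH3: carbonyl C bonded to two carbons → ketone.
pendant –CH2OH on an sp³ backbone C → alcohol.
pendant –NHC(=O)CH3: N bonded to a carbonyl → amide (not amine).
pendant –CH2OH on an sp³ backbone C → alcohol.
–C(=O)–O–C with C on the carbonyl side → ester.
pendant –COOCH3: carbonyl C bonded to C and –OCH3 → ester.
–OH on an sp³ carbon → alcohol (secondary).
terminal –CHO: carbonyl C bonded to H and C → aldehyde.
No segment is a ether: CH(OH) is alcohol, not ether; CH2CO-O-COCH2 is anhydride, not ether; CH(CH2OH) is alcohol, not ether. → 0.

0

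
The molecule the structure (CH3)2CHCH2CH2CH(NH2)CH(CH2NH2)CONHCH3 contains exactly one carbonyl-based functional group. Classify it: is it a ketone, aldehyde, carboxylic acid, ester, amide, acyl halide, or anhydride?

The carbonyl is in the CONHCH3 segment: –C(=O)NHCH3: carbonyl C bonded to C and to N → amide (the N is not an amine).

amide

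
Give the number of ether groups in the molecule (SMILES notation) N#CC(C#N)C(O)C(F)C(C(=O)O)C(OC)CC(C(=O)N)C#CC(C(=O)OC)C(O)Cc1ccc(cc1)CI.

Reading the structure from left to right:
  N≡C: N≡C–: carbon triple-bonded to nitrogen → nitrile.
  CH(CN): pendant –C≡N: nitrile.
  CH(OH): –OH on an sp³ carbon → alcohol (secondary).
  CH(F): halogen on an sp³ carbon → alkyl halide.
  CH(COOH): pendant –COOH: carbonyl C bonded to C and –OH → carboxylic acid.
  CH(OCH3): pendant –OCH3: C–O–C with sp³ C, no adjacent C=O → ether.
  CH(CONH2): pendant –CONH2: carbonyl C bonded to C and N → amide.
  C≡C: C≡C triple bond → alkyne.
  CH(COOCH3): pendant –COOCH3: carbonyl C bonded to C and –OCH3 → ester.
  CH(OH): –OH on an sp³ carbon → alcohol (secondary).
  C6H4: para-disubstituted benzene ring → arene.
  CH2I: halogen on an sp³ carbon → alkyl halide.
Ether appears at: CH(OCH3) → 1.

1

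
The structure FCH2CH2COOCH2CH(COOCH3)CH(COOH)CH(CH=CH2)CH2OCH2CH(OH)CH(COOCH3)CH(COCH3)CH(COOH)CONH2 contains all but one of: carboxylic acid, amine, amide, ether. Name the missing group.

amide: present (CONH2 — –C(=O)NH2: carbonyl C bonded to C and to N → amide (the N is not a separate amine)).
ether: present (CH2OCH2 — C–O–C with sp³ carbons on both sides and no adjacent C=O → ether).
carboxylic acid: present (CH(COOH) — pendant –COOH: carbonyl C bonded to C and –OH → carboxylic acid).
amine: absent. In CONH2, the nitrogen is bonded directly to a carbonyl carbon, making it part of an amide, not a free amine.

amine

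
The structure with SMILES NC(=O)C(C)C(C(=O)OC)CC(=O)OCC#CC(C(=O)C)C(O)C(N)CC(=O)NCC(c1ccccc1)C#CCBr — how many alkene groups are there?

0

Working along the chain:
  H2NCO: –C(=O)NH2: carbonyl C bonded to C and to N → amide (the N is not a separate amine).
  CH(COOCH3): pendant –COOCH3: carbonyl C bonded to C and –OCH3 → ester.
  CH2COOCH2: –C(=O)–O–C with C on the carbonyl side → ester.
  C≡C: C≡C triple bond → alkyne.
  CH(COCH3): pendant –COCH3: carbonyl C bonded to two carbons → ketone.
  CH(OH): –OH on an sp³ carbon → alcohol (secondary).
  CH(NH2): –NH2 on an sp³ carbon with no adjacent C=O → amine.
  CH2CONHCH2: –C(=O)–N– linkage → amide (the N is not an amine).
  CH(C6H5): pendant –C6H5: benzene ring → arene.
  C≡C: C≡C triple bond → alkyne.
  CH2Br: halogen on an sp³ carbon → alkyl halide.
No segment is a alkene: C≡C is alkyne, not alkene; CH(C6H5) is arene, not alkene; C≡C is alkyne, not alkene. → 0.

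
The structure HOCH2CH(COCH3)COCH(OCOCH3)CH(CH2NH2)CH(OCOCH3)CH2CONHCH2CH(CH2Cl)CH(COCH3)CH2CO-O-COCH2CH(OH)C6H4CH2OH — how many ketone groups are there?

Taking each segment in turn:
  HOCH2: HO– on an sp³ carbon → alcohol.
  CH(COCH3): pendant –COCH3: carbonyl C bonded to two carbons → ketone.
  CO: –C(=O)– with carbon on both sides → ketone.
  CH(OCOCH3): pendant –OC(=O)CH3: an acyloxy group → ester.
  CH(CH2NH2): pendant –CH2NH2: N on sp³ C, no adjacent C=O → amine.
  CH(OCOCH3): pendant –OC(=O)CH3: an acyloxy group → ester.
  CH2CONHCH2: –C(=O)–N– linkage → amide (the N is not an amine).
  CH(CH2Cl): pendant –CH2X: halogen on sp³ carbon → alkyl halide.
  CH(COCH3): pendant –COCH3: carbonyl C bonded to two carbons → ketone.
  CH2CO-O-COCH2: two acyl groups sharing one oxygen, –C(=O)–O–C(=O)– → anhydride.
  CH(OH): –OH on an sp³ carbon → alcohol (secondary).
  C6H4: para-disubstituted benzene ring → arene.
  CH2OH: –OH on an sp³ carbon → alcohol.
Ketone appears at: CH(COCH3), CO, CH(COCH3) → 3.

3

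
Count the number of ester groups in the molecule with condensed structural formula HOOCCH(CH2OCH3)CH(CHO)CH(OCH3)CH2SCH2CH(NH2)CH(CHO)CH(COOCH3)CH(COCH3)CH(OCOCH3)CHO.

2

Taking each segment in turn:
  HOOC: –COOH: carbonyl C bonded to –OH and C → carboxylic acid (the –OH is not a separate alcohol).
  CH(CH2OCH3): pendant –CH2OCH3: C–O–C linkage → ether.
  CH(CHO): pendant –CHO: carbonyl C bonded to C and H → aldehyde.
  CH(OCH3): pendant –OCH3: C–O–C with sp³ C, no adjacent C=O → ether.
  CH2SCH2: C–S–C linkage → sulfide (thioether).
  CH(NH2): –NH2 on an sp³ carbon with no adjacent C=O → amine.
  CH(CHO): pendant –CHO: carbonyl C bonded to C and H → aldehyde.
  CH(COOCH3): pendant –COOCH3: carbonyl C bonded to C and –OCH3 → ester.
  CH(COCH3): pendant –COCH3: carbonyl C bonded to two carbons → ketone.
  CH(OCOCH3): pendant –OC(=O)CH3: an acyloxy group → ester.
  CHO: terminal –CHO: carbonyl C bonded to H and C → aldehyde.
Ester appears at: CH(COOCH3), CH(OCOCH3) → 2.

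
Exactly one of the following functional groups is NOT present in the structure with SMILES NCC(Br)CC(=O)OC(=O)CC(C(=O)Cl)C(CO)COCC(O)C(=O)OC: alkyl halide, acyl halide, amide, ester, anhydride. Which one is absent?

amide

ester: present (COOCH3 — –C(=O)OCH3: carbonyl C bonded to C and to –OCH3 → ester (not ketone + ether)).
acyl halide: present (CH(COCl) — pendant –C(=O)X: carbonyl C bonded to C and halogen → acyl halide).
anhydride: present (CH2CO-O-COCH2 — two acyl groups sharing one oxygen, –C(=O)–O–C(=O)– → anhydride).
alkyl halide: present (CH(Br) — halogen on an sp³ carbon → alkyl halide).
amide: no segment matches this pattern.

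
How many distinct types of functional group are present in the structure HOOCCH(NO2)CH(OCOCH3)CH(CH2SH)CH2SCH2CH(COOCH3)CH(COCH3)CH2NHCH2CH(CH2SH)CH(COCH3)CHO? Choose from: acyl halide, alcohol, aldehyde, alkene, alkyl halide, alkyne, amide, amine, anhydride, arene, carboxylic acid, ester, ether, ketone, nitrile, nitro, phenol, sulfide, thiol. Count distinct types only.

Taking each segment in turn:
  HOOC: –COOH: carbonyl C bonded to –OH and C → carboxylic acid (the –OH is not a separate alcohol).
  CH(NO2): –NO2 on an sp³ carbon → nitro (the N=O is not a carbonyl).
  CH(OCOCH3): pendant –OC(=O)CH3: an acyloxy group → ester.
  CH(CH2SH): pendant –CH2SH → thiol.
  CH2SCH2: C–S–C linkage → sulfide (thioether).
  CH(COOCH3): pendant –COOCH3: carbonyl C bonded to C and –OCH3 → ester.
  CH(COCH3): pendant –COCH3: carbonyl C bonded to two carbons → ketone.
  CH2NHCH2: C–N–C with sp³ carbons and no adjacent C=O → amine (secondary).
  CH(CH2SH): pendant –CH2SH → thiol.
  CH(COCH3): pendant –COCH3: carbonyl C bonded to two carbons → ketone.
  CHO: terminal –CHO: carbonyl C bonded to H and C → aldehyde.
Distinct types present: aldehyde, amine, carboxylic acid, ester, ketone, nitro, sulfide, thiol.

8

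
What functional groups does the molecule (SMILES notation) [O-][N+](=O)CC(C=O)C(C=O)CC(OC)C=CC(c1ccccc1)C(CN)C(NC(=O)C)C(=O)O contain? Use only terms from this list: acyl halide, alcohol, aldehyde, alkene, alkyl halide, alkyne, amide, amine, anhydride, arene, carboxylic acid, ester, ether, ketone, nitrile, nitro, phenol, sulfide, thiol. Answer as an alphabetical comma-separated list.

aldehyde, alkene, amide, amine, arene, carboxylic acid, ether, nitro

–NO2 on carbon → nitro group.
pendant –CHO: carbonyl C bonded to C and H → aldehyde.
pendant –CHO: carbonyl C bonded to C and H → aldehyde.
pendant –OCH3: C–O–C with sp³ C, no adjacent C=O → ether.
C=C double bond → alkene.
pendant –C6H5: benzene ring → arene.
pendant –CH2NH2: N on sp³ C, no adjacent C=O → amine.
pendant –NHC(=O)CH3: N bonded to a carbonyl → amide (not amine).
–COOH: carbonyl C bonded to –OH and C → carboxylic acid (the –OH is not a separate alcohol).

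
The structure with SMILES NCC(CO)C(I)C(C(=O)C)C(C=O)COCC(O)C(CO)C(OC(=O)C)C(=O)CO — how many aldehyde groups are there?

1

–NH2 on an sp³ carbon with no adjacent C=O → amine.
pendant –CH2OH on an sp³ backbone C → alcohol.
halogen on an sp³ carbon → alkyl halide.
pendant –COCH3: carbonyl C bonded to two carbons → ketone.
pendant –CHO: carbonyl C bonded to C and H → aldehyde.
C–O–C with sp³ carbons on both sides and no adjacent C=O → ether.
–OH on an sp³ carbon → alcohol (secondary).
pendant –CH2OH on an sp³ backbone C → alcohol.
pendant –OC(=O)CH3: an acyloxy group → ester.
–C(=O)– with carbon on both sides → ketone.
–OH on an sp³ carbon → alcohol.
Aldehyde appears at: CH(CHO) → 1.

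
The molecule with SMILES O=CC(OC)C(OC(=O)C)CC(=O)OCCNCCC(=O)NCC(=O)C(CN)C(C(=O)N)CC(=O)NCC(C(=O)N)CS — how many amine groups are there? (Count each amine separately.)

terminal –CHO: carbonyl C bonded to H and C → aldehyde.
pendant –OCH3: C–O–C with sp³ C, no adjacent C=O → ether.
pendant –OC(=O)CH3: an acyloxy group → ester.
–C(=O)–O–C with C on the carbonyl side → ester.
C–N–C with sp³ carbons and no adjacent C=O → amine (secondary).
–C(=O)–N– linkage → amide (the N is not an amine).
–C(=O)– with carbon on both sides → ketone.
pendant –CH2NH2: N on sp³ C, no adjacent C=O → amine.
pendant –CONH2: carbonyl C bonded to C and N → amide.
–C(=O)–N– linkage → amide (the N is not an amine).
pendant –CONH2: carbonyl C bonded to C and N → amide.
–SH on an sp³ carbon → thiol.
Amine appears at: CH2NHCH2, CH(CH2NH2) → 2.

2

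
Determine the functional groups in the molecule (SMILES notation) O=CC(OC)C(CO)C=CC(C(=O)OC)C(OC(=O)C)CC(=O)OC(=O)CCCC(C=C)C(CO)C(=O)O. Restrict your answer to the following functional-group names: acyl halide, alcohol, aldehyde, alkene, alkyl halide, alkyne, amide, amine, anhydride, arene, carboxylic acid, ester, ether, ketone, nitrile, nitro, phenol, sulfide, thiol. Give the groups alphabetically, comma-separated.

Reading the structure from left to right:
  OHC: terminal –CHO: carbonyl C bonded to H and C → aldehyde.
  CH(OCH3): pendant –OCH3: C–O–C with sp³ C, no adjacent C=O → ether.
  CH(CH2OH): pendant –CH2OH on an sp³ backbone C → alcohol.
  CH=CH: C=C double bond → alkene.
  CH(COOCH3): pendant –COOCH3: carbonyl C bonded to C and –OCH3 → ester.
  CH(OCOCH3): pendant –OC(=O)CH3: an acyloxy group → ester.
  CH2CO-O-COCH2: two acyl groups sharing one oxygen, –C(=O)–O–C(=O)– → anhydride.
  CH(CH=CH2): pendant –CH=CH2: C=C double bond → alkene.
  CH(CH2OH): pendant –CH2OH on an sp³ backbone C → alcohol.
  COOH: –COOH: carbonyl C bonded to –OH and C → carboxylic acid (the –OH is not a separate alcohol).

alcohol, aldehyde, alkene, anhydride, carboxylic acid, ester, ether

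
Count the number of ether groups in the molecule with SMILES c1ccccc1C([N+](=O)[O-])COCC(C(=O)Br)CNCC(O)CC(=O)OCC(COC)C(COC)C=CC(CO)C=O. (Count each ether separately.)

Reading the structure from left to right:
  C6H5: C6H5– phenyl ring → arene.
  CH(NO2): –NO2 on an sp³ carbon → nitro (the N=O is not a carbonyl).
  CH2OCH2: C–O–C with sp³ carbons on both sides and no adjacent C=O → ether.
  CH(COBr): pendant –C(=O)X: carbonyl C bonded to C and halogen → acyl halide.
  CH2NHCH2: C–N–C with sp³ carbons and no adjacent C=O → amine (secondary).
  CH(OH): –OH on an sp³ carbon → alcohol (secondary).
  CH2COOCH2: –C(=O)–O–C with C on the carbonyl side → ester.
  CH(CH2OCH3): pendant –CH2OCH3: C–O–C linkage → ether.
  CH(CH2OCH3): pendant –CH2OCH3: C–O–C linkage → ether.
  CH=CH: C=C double bond → alkene.
  CH(CH2OH): pendant –CH2OH on an sp³ backbone C → alcohol.
  CHO: terminal –CHO: carbonyl C bonded to H and C → aldehyde.
Ether appears at: CH2OCH2, CH(CH2OCH3), CH(CH2OCH3) → 3.

3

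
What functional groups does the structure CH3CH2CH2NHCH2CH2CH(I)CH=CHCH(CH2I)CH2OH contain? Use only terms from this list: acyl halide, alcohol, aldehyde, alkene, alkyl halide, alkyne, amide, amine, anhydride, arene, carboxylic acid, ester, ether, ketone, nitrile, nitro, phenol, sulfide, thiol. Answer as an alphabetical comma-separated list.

alcohol, alkene, alkyl halide, amine

Reading the structure from left to right:
  CH2NHCH2: C–N–C with sp³ carbons and no adjacent C=O → amine (secondary).
  CH(I): halogen on an sp³ carbon → alkyl halide.
  CH=CH: C=C double bond → alkene.
  CH(CH2I): pendant –CH2X: halogen on sp³ carbon → alkyl halide.
  CH2OH: –OH on an sp³ carbon → alcohol.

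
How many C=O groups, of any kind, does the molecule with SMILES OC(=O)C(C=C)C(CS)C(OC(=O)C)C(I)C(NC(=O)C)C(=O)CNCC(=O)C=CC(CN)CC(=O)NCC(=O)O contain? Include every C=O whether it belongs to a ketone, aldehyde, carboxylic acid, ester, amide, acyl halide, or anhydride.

HOOC: carboxylic acid, 1 C=O (running total 1).
CH(OCOCH3): ester, 1 C=O (running total 2).
CH(NHCOCH3): amide, 1 C=O (running total 3).
CO: ketone, 1 C=O (running total 4).
CO: ketone, 1 C=O (running total 5).
CH2CONHCH2: amide, 1 C=O (running total 6).
COOH: carboxylic acid, 1 C=O (running total 7).

7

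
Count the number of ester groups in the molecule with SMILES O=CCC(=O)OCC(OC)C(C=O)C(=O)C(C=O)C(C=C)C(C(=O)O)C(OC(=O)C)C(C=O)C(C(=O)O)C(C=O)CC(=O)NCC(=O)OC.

3

Working along the chain:
  OHC: terminal –CHO: carbonyl C bonded to H and C → aldehyde.
  CH2COOCH2: –C(=O)–O–C with C on the carbonyl side → ester.
  CH(OCH3): pendant –OCH3: C–O–C with sp³ C, no adjacent C=O → ether.
  CH(CHO): pendant –CHO: carbonyl C bonded to C and H → aldehyde.
  CO: –C(=O)– with carbon on both sides → ketone.
  CH(CHO): pendant –CHO: carbonyl C bonded to C and H → aldehyde.
  CH(CH=CH2): pendant –CH=CH2: C=C double bond → alkene.
  CH(COOH): pendant –COOH: carbonyl C bonded to C and –OH → carboxylic acid.
  CH(OCOCH3): pendant –OC(=O)CH3: an acyloxy group → ester.
  CH(CHO): pendant –CHO: carbonyl C bonded to C and H → aldehyde.
  CH(COOH): pendant –COOH: carbonyl C bonded to C and –OH → carboxylic acid.
  CH(CHO): pendant –CHO: carbonyl C bonded to C and H → aldehyde.
  CH2CONHCH2: –C(=O)–N– linkage → amide (the N is not an amine).
  COOCH3: –C(=O)OCH3: carbonyl C bonded to C and to –OCH3 → ester (not ketone + ether).
Ester appears at: CH2COOCH2, CH(OCOCH3), COOCH3 → 3.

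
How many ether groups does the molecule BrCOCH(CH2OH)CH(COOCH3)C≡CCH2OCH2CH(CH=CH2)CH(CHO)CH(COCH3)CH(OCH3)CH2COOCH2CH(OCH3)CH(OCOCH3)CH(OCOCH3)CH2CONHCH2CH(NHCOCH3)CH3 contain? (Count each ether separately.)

3

Working along the chain:
  BrCO: –C(=O)Br: carbonyl C bonded to C and to a halogen → acyl halide (not alkyl halide).
  CH(CH2OH): pendant –CH2OH on an sp³ backbone C → alcohol.
  CH(COOCH3): pendant –COOCH3: carbonyl C bonded to C and –OCH3 → ester.
  C≡C: C≡C triple bond → alkyne.
  CH2OCH2: C–O–C with sp³ carbons on both sides and no adjacent C=O → ether.
  CH(CH=CH2): pendant –CH=CH2: C=C double bond → alkene.
  CH(CHO): pendant –CHO: carbonyl C bonded to C and H → aldehyde.
  CH(COCH3): pendant –COCH3: carbonyl C bonded to two carbons → ketone.
  CH(OCH3): pendant –OCH3: C–O–C with sp³ C, no adjacent C=O → ether.
  CH2COOCH2: –C(=O)–O–C with C on the carbonyl side → ester.
  CH(OCH3): pendant –OCH3: C–O–C with sp³ C, no adjacent C=O → ether.
  CH(OCOCH3): pendant –OC(=O)CH3: an acyloxy group → ester.
  CH(OCOCH3): pendant –OC(=O)CH3: an acyloxy group → ester.
  CH2CONHCH2: –C(=O)–N– linkage → amide (the N is not an amine).
  CH(NHCOCH3): pendant –NHC(=O)CH3: N bonded to a carbonyl → amide (not amine).
Ether appears at: CH2OCH2, CH(OCH3), CH(OCH3) → 3.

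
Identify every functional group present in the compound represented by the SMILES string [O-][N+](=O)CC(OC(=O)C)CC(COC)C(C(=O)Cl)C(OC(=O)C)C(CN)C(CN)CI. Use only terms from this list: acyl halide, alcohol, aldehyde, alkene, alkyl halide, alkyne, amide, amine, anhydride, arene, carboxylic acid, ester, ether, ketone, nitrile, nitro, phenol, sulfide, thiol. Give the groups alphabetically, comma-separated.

Taking each segment in turn:
  O2NCH2: –NO2 on carbon → nitro group.
  CH(OCOCH3): pendant –OC(=O)CH3: an acyloxy group → ester.
  CH(CH2OCH3): pendant –CH2OCH3: C–O–C linkage → ether.
  CH(COCl): pendant –C(=O)X: carbonyl C bonded to C and halogen → acyl halide.
  CH(OCOCH3): pendant –OC(=O)CH3: an acyloxy group → ester.
  CH(CH2NH2): pendant –CH2NH2: N on sp³ C, no adjacent C=O → amine.
  CH(CH2NH2): pendant –CH2NH2: N on sp³ C, no adjacent C=O → amine.
  CH2I: halogen on an sp³ carbon → alkyl halide.

acyl halide, alkyl halide, amine, ester, ether, nitro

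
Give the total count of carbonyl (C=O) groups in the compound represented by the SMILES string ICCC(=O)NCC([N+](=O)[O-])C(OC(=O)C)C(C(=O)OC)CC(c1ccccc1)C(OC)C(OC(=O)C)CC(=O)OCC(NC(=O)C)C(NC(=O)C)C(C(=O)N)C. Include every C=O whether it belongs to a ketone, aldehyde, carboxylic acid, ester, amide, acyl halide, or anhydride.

CH2CONHCH2: amide, 1 C=O (running total 1).
CH(OCOCH3): ester, 1 C=O (running total 2).
CH(COOCH3): ester, 1 C=O (running total 3).
CH(OCOCH3): ester, 1 C=O (running total 4).
CH2COOCH2: ester, 1 C=O (running total 5).
CH(NHCOCH3): amide, 1 C=O (running total 6).
CH(NHCOCH3): amide, 1 C=O (running total 7).
CH(CONH2): amide, 1 C=O (running total 8).

8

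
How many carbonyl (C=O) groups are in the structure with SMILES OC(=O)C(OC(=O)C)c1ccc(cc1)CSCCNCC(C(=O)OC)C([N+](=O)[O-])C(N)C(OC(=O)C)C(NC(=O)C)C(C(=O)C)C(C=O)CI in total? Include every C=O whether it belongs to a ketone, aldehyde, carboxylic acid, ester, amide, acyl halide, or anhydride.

HOOC: carboxylic acid, 1 C=O (running total 1).
CH(OCOCH3): ester, 1 C=O (running total 2).
CH(COOCH3): ester, 1 C=O (running total 3).
CH(OCOCH3): ester, 1 C=O (running total 4).
CH(NHCOCH3): amide, 1 C=O (running total 5).
CH(COCH3): ketone, 1 C=O (running total 6).
CH(CHO): aldehyde, 1 C=O (running total 7).

7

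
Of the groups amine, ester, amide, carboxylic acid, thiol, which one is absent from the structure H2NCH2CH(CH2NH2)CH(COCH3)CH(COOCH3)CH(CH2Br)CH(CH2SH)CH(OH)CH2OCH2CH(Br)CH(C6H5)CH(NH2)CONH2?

carboxylic acid

amide: present (CONH2 — –C(=O)NH2: carbonyl C bonded to C and to N → amide (the N is not a separate amine)).
ester: present (CH(COOCH3) — pendant –COOCH3: carbonyl C bonded to C and –OCH3 → ester).
thiol: present (CH(CH2SH) — pendant –CH2SH → thiol).
amine: present (H2NCH2 — –NH2 on an sp³ carbon with no adjacent C=O → amine).
carboxylic acid: absent. In CH(COOCH3), the acyl oxygen is bonded to carbon (–O–C), not to H, so this is an ester. In CONH2, the carbonyl is bonded to nitrogen, not to –OH; that is an amide.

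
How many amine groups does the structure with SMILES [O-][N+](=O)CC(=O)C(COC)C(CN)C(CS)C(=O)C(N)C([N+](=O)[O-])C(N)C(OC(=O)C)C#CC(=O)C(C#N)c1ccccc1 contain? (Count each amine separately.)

Working along the chain:
  O2NCH2: –NO2 on carbon → nitro group.
  CO: –C(=O)– with carbon on both sides → ketone.
  CH(CH2OCH3): pendant –CH2OCH3: C–O–C linkage → ether.
  CH(CH2NH2): pendant –CH2NH2: N on sp³ C, no adjacent C=O → amine.
  CH(CH2SH): pendant –CH2SH → thiol.
  CO: –C(=O)– with carbon on both sides → ketone.
  CH(NH2): –NH2 on an sp³ carbon with no adjacent C=O → amine.
  CH(NO2): –NO2 on an sp³ carbon → nitro (the N=O is not a carbonyl).
  CH(NH2): –NH2 on an sp³ carbon with no adjacent C=O → amine.
  CH(OCOCH3): pendant –OC(=O)CH3: an acyloxy group → ester.
  C≡C: C≡C triple bond → alkyne.
  CO: –C(=O)– with carbon on both sides → ketone.
  CH(CN): pendant –C≡N: nitrile.
  C6H5: –C6H5 phenyl ring → arene.
Amine appears at: CH(CH2NH2), CH(NH2), CH(NH2) → 3.

3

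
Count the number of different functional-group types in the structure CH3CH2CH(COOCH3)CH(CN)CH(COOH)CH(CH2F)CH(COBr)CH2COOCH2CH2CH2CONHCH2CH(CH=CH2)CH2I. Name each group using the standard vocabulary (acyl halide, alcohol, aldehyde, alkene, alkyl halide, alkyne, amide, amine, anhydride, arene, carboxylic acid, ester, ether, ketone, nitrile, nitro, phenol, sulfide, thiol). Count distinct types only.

7

Reading the structure from left to right:
  CH(COOCH3): pendant –COOCH3: carbonyl C bonded to C and –OCH3 → ester.
  CH(CN): pendant –C≡N: nitrile.
  CH(COOH): pendant –COOH: carbonyl C bonded to C and –OH → carboxylic acid.
  CH(CH2F): pendant –CH2X: halogen on sp³ carbon → alkyl halide.
  CH(COBr): pendant –C(=O)X: carbonyl C bonded to C and halogen → acyl halide.
  CH2COOCH2: –C(=O)–O–C with C on the carbonyl side → ester.
  CH2CONHCH2: –C(=O)–N– linkage → amide (the N is not an amine).
  CH(CH=CH2): pendant –CH=CH2: C=C double bond → alkene.
  CH2I: halogen on an sp³ carbon → alkyl halide.
Distinct types present: acyl halide, alkene, alkyl halide, amide, carboxylic acid, ester, nitrile.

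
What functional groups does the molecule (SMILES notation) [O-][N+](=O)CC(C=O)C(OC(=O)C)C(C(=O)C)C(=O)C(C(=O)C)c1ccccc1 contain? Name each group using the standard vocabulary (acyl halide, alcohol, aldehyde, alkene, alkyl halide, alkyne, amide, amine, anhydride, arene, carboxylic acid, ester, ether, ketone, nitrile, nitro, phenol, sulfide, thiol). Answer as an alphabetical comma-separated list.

aldehyde, arene, ester, ketone, nitro

–NO2 on carbon → nitro group.
pendant –CHO: carbonyl C bonded to C and H → aldehyde.
pendant –OC(=O)CH3: an acyloxy group → ester.
pendant –COCH3: carbonyl C bonded to two carbons → ketone.
–C(=O)– with carbon on both sides → ketone.
pendant –COCH3: carbonyl C bonded to two carbons → ketone.
–C6H5 phenyl ring → arene.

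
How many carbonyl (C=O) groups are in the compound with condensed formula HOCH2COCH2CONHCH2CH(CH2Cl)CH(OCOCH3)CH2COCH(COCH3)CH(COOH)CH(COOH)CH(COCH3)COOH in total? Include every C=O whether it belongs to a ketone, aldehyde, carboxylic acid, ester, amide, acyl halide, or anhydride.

9

CO: ketone, 1 C=O (running total 1).
CH2CONHCH2: amide, 1 C=O (running total 2).
CH(OCOCH3): ester, 1 C=O (running total 3).
CO: ketone, 1 C=O (running total 4).
CH(COCH3): ketone, 1 C=O (running total 5).
CH(COOH): carboxylic acid, 1 C=O (running total 6).
CH(COOH): carboxylic acid, 1 C=O (running total 7).
CH(COCH3): ketone, 1 C=O (running total 8).
COOH: carboxylic acid, 1 C=O (running total 9).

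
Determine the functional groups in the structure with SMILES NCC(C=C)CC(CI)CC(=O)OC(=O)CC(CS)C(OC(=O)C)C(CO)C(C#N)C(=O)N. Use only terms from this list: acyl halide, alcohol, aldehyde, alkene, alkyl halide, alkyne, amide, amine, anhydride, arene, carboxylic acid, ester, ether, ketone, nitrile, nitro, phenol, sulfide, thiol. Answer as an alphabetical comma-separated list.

–NH2 on an sp³ carbon with no adjacent C=O → amine.
pendant –CH=CH2: C=C double bond → alkene.
pendant –CH2X: halogen on sp³ carbon → alkyl halide.
two acyl groups sharing one oxygen, –C(=O)–O–C(=O)– → anhydride.
pendant –CH2SH → thiol.
pendant –OC(=O)CH3: an acyloxy group → ester.
pendant –CH2OH on an sp³ backbone C → alcohol.
pendant –C≡N: nitrile.
–C(=O)NH2: carbonyl C bonded to C and to N → amide (the N is not a separate amine).

alcohol, alkene, alkyl halide, amide, amine, anhydride, ester, nitrile, thiol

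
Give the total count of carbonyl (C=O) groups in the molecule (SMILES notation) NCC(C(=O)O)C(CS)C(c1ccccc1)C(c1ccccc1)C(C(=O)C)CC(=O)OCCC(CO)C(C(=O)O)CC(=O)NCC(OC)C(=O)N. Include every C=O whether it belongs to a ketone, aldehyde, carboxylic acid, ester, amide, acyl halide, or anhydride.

6

CH(COOH): carboxylic acid, 1 C=O (running total 1).
CH(COCH3): ketone, 1 C=O (running total 2).
CH2COOCH2: ester, 1 C=O (running total 3).
CH(COOH): carboxylic acid, 1 C=O (running total 4).
CH2CONHCH2: amide, 1 C=O (running total 5).
CONH2: amide, 1 C=O (running total 6).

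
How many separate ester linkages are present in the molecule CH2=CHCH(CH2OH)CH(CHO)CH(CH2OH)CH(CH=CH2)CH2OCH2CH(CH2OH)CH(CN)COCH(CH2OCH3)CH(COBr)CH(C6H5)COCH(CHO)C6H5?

0

Reading the structure from left to right:
  CH2=CH: C=C double bond → alkene.
  CH(CH2OH): pendant –CH2OH on an sp³ backbone C → alcohol.
  CH(CHO): pendant –CHO: carbonyl C bonded to C and H → aldehyde.
  CH(CH2OH): pendant –CH2OH on an sp³ backbone C → alcohol.
  CH(CH=CH2): pendant –CH=CH2: C=C double bond → alkene.
  CH2OCH2: C–O–C with sp³ carbons on both sides and no adjacent C=O → ether.
  CH(CH2OH): pendant –CH2OH on an sp³ backbone C → alcohol.
  CH(CN): pendant –C≡N: nitrile.
  CO: –C(=O)– with carbon on both sides → ketone.
  CH(CH2OCH3): pendant –CH2OCH3: C–O–C linkage → ether.
  CH(COBr): pendant –C(=O)X: carbonyl C bonded to C and halogen → acyl halide.
  CH(C6H5): pendant –C6H5: benzene ring → arene.
  CO: –C(=O)– with carbon on both sides → ketone.
  CH(CHO): pendant –CHO: carbonyl C bonded to C and H → aldehyde.
  C6H5: –C6H5 phenyl ring → arene.
No segment is a ester: CH2OCH2 is ether, not ester; CO is ketone, not ester; CH(CH2OCH3) is ether, not ester. → 0.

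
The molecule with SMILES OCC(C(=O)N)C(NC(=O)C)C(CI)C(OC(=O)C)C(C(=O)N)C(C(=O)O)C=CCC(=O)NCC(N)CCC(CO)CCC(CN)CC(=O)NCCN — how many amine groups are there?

3

Reading the structure from left to right:
  HOCH2: HO– on an sp³ carbon → alcohol.
  CH(CONH2): pendant –CONH2: carbonyl C bonded to C and N → amide.
  CH(NHCOCH3): pendant –NHC(=O)CH3: N bonded to a carbonyl → amide (not amine).
  CH(CH2I): pendant –CH2X: halogen on sp³ carbon → alkyl halide.
  CH(OCOCH3): pendant –OC(=O)CH3: an acyloxy group → ester.
  CH(CONH2): pendant –CONH2: carbonyl C bonded to C and N → amide.
  CH(COOH): pendant –COOH: carbonyl C bonded to C and –OH → carboxylic acid.
  CH=CH: C=C double bond → alkene.
  CH2CONHCH2: –C(=O)–N– linkage → amide (the N is not an amine).
  CH(NH2): –NH2 on an sp³ carbon with no adjacent C=O → amine.
  CH(CH2OH): pendant –CH2OH on an sp³ backbone C → alcohol.
  CH(CH2NH2): pendant –CH2NH2: N on sp³ C, no adjacent C=O → amine.
  CH2CONHCH2: –C(=O)–N– linkage → amide (the N is not an amine).
  CH2NH2: –NH2 on an sp³ carbon with no adjacent C=O → amine.
Amine appears at: CH(NH2), CH(CH2NH2), CH2NH2 → 3.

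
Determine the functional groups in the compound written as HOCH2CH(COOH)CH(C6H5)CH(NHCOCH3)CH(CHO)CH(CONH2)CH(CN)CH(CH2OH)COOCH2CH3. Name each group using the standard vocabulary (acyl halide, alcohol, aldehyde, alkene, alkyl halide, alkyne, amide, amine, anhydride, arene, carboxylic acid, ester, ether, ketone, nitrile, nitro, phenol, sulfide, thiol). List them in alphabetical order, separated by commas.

HO– on an sp³ carbon → alcohol.
pendant –COOH: carbonyl C bonded to C and –OH → carboxylic acid.
pendant –C6H5: benzene ring → arene.
pendant –NHC(=O)CH3: N bonded to a carbonyl → amide (not amine).
pendant –CHO: carbonyl C bonded to C and H → aldehyde.
pendant –CONH2: carbonyl C bonded to C and N → amide.
pendant –C≡N: nitrile.
pendant –CH2OH on an sp³ backbone C → alcohol.
–C(=O)OCH2CH3: carbonyl C bonded to C and to –OEt → ester.

alcohol, aldehyde, amide, arene, carboxylic acid, ester, nitrile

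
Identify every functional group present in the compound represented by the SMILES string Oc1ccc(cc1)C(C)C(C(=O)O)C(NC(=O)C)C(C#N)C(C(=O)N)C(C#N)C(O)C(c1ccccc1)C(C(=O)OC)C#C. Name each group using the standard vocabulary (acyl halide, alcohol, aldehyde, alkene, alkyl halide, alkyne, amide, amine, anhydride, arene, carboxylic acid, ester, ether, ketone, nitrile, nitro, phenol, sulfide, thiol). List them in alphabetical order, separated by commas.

alcohol, alkyne, amide, arene, carboxylic acid, ester, nitrile, phenol

Working along the chain:
  HOC6H4: –OH attached directly to an aromatic ring → phenol (not alcohol); the ring itself is an arene.
  CH(COOH): pendant –COOH: carbonyl C bonded to C and –OH → carboxylic acid.
  CH(NHCOCH3): pendant –NHC(=O)CH3: N bonded to a carbonyl → amide (not amine).
  CH(CN): pendant –C≡N: nitrile.
  CH(CONH2): pendant –CONH2: carbonyl C bonded to C and N → amide.
  CH(CN): pendant –C≡N: nitrile.
  CH(OH): –OH on an sp³ carbon → alcohol (secondary).
  CH(C6H5): pendant –C6H5: benzene ring → arene.
  CH(COOCH3): pendant –COOCH3: carbonyl C bonded to C and –OCH3 → ester.
  C≡CH: C≡C triple bond → alkyne.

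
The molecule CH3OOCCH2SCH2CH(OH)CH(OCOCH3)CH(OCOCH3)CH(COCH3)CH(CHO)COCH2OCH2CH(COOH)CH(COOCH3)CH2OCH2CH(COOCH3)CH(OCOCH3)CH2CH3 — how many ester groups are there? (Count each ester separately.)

Reading the structure from left to right:
  CH3OOC: CH3O–C(=O)–: carbonyl C bonded to C and to –OCH3 → ester (not ketone + ether).
  CH2SCH2: C–S–C linkage → sulfide (thioether).
  CH(OH): –OH on an sp³ carbon → alcohol (secondary).
  CH(OCOCH3): pendant –OC(=O)CH3: an acyloxy group → ester.
  CH(OCOCH3): pendant –OC(=O)CH3: an acyloxy group → ester.
  CH(COCH3): pendant –COCH3: carbonyl C bonded to two carbons → ketone.
  CH(CHO): pendant –CHO: carbonyl C bonded to C and H → aldehyde.
  CO: –C(=O)– with carbon on both sides → ketone.
  CH2OCH2: C–O–C with sp³ carbons on both sides and no adjacent C=O → ether.
  CH(COOH): pendant –COOH: carbonyl C bonded to C and –OH → carboxylic acid.
  CH(COOCH3): pendant –COOCH3: carbonyl C bonded to C and –OCH3 → ester.
  CH2OCH2: C–O–C with sp³ carbons on both sides and no adjacent C=O → ether.
  CH(COOCH3): pendant –COOCH3: carbonyl C bonded to C and –OCH3 → ester.
  CH(OCOCH3): pendant –OC(=O)CH3: an acyloxy group → ester.
Ester appears at: CH3OOC, CH(OCOCH3), CH(OCOCH3), CH(COOCH3), CH(COOCH3), CH(OCOCH3) → 6.

6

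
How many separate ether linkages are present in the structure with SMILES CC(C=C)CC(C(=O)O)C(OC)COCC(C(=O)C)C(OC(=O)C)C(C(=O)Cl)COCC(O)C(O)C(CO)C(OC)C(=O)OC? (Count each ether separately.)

Reading the structure from left to right:
  CH(CH=CH2): pendant –CH=CH2: C=C double bond → alkene.
  CH(COOH): pendant –COOH: carbonyl C bonded to C and –OH → carboxylic acid.
  CH(OCH3): pendant –OCH3: C–O–C with sp³ C, no adjacent C=O → ether.
  CH2OCH2: C–O–C with sp³ carbons on both sides and no adjacent C=O → ether.
  CH(COCH3): pendant –COCH3: carbonyl C bonded to two carbons → ketone.
  CH(OCOCH3): pendant –OC(=O)CH3: an acyloxy group → ester.
  CH(COCl): pendant –C(=O)X: carbonyl C bonded to C and halogen → acyl halide.
  CH2OCH2: C–O–C with sp³ carbons on both sides and no adjacent C=O → ether.
  CH(OH): –OH on an sp³ carbon → alcohol (secondary).
  CH(OH): –OH on an sp³ carbon → alcohol (secondary).
  CH(CH2OH): pendant –CH2OH on an sp³ backbone C → alcohol.
  CH(OCH3): pendant –OCH3: C–O–C with sp³ C, no adjacent C=O → ether.
  COOCH3: –C(=O)OCH3: carbonyl C bonded to C and to –OCH3 → ester (not ketone + ether).
Ether appears at: CH(OCH3), CH2OCH2, CH2OCH2, CH(OCH3) → 4.

4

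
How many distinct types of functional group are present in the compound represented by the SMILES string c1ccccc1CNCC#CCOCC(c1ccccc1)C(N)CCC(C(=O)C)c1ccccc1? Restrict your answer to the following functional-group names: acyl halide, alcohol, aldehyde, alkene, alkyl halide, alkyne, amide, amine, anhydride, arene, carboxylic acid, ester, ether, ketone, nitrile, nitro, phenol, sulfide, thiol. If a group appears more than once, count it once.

C6H5– phenyl ring → arene.
C–N–C with sp³ carbons and no adjacent C=O → amine (secondary).
C≡C triple bond → alkyne.
C–O–C with sp³ carbons on both sides and no adjacent C=O → ether.
pendant –C6H5: benzene ring → arene.
–NH2 on an sp³ carbon with no adjacent C=O → amine.
pendant –COCH3: carbonyl C bonded to two carbons → ketone.
–C6H5 phenyl ring → arene.
Distinct types present: alkyne, amine, arene, ether, ketone.

5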